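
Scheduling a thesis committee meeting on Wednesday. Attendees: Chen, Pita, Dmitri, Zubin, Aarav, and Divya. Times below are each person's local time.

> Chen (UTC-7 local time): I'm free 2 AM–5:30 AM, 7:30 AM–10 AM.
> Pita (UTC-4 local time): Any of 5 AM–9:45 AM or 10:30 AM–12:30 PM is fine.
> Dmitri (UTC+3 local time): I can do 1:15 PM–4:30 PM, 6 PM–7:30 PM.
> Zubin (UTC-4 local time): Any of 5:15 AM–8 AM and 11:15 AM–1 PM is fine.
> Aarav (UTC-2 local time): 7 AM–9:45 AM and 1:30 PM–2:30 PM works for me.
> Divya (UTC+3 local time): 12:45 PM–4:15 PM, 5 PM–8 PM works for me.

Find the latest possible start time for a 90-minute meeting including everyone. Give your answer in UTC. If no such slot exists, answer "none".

10:15

Chen in UTC: 09:00-12:30, 14:30-17:00 (add 7h to convert from UTC-7).
Pita in UTC: 09:00-13:45, 14:30-16:30 (add 4h to convert from UTC-4).
Dmitri in UTC: 10:15-13:30, 15:00-16:30 (subtract 3h to convert from UTC+3).
Zubin in UTC: 09:15-12:00, 15:15-17:00 (add 4h to convert from UTC-4).
Aarav in UTC: 09:00-11:45, 15:30-16:30 (add 2h to convert from UTC-2).
Divya in UTC: 09:45-13:15, 14:00-17:00 (subtract 3h to convert from UTC+3).
Chen ∩ Pita: 09:00-12:30, 14:30-16:30.
Chen ∩ Pita ∩ Dmitri: 10:15-12:30, 15:00-16:30.
Chen ∩ Pita ∩ Dmitri ∩ Zubin: 10:15-12:00, 15:15-16:30.
Chen ∩ Pita ∩ Dmitri ∩ Zubin ∩ Aarav: 10:15-11:45, 15:30-16:30.
Chen ∩ Pita ∩ Dmitri ∩ Zubin ∩ Aarav ∩ Divya: 10:15-11:45, 15:30-16:30.
The last common window of at least 90 minutes is 10:15-11:45; a 90-minute meeting can start as late as 10:15 and still end by 11:45.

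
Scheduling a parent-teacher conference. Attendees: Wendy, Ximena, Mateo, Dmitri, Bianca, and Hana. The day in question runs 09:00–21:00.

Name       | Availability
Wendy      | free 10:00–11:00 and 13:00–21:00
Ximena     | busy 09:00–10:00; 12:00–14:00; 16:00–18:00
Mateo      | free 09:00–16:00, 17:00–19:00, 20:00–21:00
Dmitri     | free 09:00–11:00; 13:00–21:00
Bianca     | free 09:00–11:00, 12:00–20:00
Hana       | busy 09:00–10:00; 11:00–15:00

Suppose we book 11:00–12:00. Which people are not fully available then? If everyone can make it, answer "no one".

Bianca, Dmitri, Hana, Wendy

Wendy free: 10:00-11:00, 13:00-21:00.
Ximena free: 10:00-12:00, 14:00-16:00, 18:00-21:00 (invert busy blocks within the working day).
Mateo free: 09:00-16:00, 17:00-19:00, 20:00-21:00.
Dmitri free: 09:00-11:00, 13:00-21:00.
Bianca free: 09:00-11:00, 12:00-20:00.
Hana free: 10:00-11:00, 15:00-21:00 (invert busy blocks within the working day).
Wendy: not fully free for 11:00-12:00. Ximena: free for 11:00-12:00. Mateo: free for 11:00-12:00. Dmitri: not fully free for 11:00-12:00. Bianca: not fully free for 11:00-12:00. Hana: not fully free for 11:00-12:00.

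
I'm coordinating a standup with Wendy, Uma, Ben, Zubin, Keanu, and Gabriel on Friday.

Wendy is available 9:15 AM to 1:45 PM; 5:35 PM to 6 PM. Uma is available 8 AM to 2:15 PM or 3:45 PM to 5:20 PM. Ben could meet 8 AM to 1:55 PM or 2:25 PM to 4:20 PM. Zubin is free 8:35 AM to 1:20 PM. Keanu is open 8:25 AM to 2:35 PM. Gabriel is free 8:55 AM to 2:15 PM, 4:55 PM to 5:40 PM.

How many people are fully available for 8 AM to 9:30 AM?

Uma and Ben can make the full 08:00-09:30 slot — that's 2.

2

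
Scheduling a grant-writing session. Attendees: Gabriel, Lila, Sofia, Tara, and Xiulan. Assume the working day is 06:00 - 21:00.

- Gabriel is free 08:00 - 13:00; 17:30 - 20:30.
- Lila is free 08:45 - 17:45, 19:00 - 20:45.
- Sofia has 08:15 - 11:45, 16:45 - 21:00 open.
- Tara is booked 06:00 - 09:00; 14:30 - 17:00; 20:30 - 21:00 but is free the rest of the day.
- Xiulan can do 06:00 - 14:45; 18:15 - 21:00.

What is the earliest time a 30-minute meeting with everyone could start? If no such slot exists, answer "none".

09:00

Gabriel free: 08:00-13:00, 17:30-20:30.
Lila free: 08:45-17:45, 19:00-20:45.
Sofia free: 08:15-11:45, 16:45-21:00.
Tara free: 09:00-14:30, 17:00-20:30 (invert busy blocks within the working day).
Xiulan free: 06:00-14:45, 18:15-21:00.
Gabriel ∩ Lila: 08:45-13:00, 17:30-17:45, 19:00-20:30.
Gabriel ∩ Lila ∩ Sofia: 08:45-11:45, 17:30-17:45, 19:00-20:30.
Gabriel ∩ Lila ∩ Sofia ∩ Tara: 09:00-11:45, 17:30-17:45, 19:00-20:30.
Gabriel ∩ Lila ∩ Sofia ∩ Tara ∩ Xiulan: 09:00-11:45, 19:00-20:30.
The first common window of at least 30 minutes is 09:00-11:45, so the earliest start is 09:00.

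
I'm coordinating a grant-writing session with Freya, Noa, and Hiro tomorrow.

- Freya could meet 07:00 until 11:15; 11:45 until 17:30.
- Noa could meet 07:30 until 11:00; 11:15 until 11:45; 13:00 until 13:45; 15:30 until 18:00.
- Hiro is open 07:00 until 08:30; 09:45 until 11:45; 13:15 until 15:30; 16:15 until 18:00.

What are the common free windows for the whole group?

07:30-08:30, 09:45-11:00, 13:15-13:45, 16:15-17:30

Freya ∩ Noa: 07:30-11:00, 13:00-13:45, 15:30-17:30.
Freya ∩ Noa ∩ Hiro: 07:30-08:30, 09:45-11:00, 13:15-13:45, 16:15-17:30.
Those are the intersection windows.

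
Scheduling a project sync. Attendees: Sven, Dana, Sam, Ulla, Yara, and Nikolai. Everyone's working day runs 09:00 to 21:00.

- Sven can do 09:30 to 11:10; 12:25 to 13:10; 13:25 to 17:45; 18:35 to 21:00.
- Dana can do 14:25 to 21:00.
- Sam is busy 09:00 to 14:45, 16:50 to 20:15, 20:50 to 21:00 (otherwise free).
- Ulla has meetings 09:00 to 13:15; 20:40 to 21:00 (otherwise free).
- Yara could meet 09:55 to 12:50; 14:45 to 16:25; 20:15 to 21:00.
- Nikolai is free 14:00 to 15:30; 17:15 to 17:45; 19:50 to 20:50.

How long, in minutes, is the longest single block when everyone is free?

45

Sven free: 09:30-11:10, 12:25-13:10, 13:25-17:45, 18:35-21:00.
Dana free: 14:25-21:00.
Sam free: 14:45-16:50, 20:15-20:50 (invert busy blocks within the working day).
Ulla free: 13:15-20:40 (invert busy blocks within the working day).
Yara free: 09:55-12:50, 14:45-16:25, 20:15-21:00.
Nikolai free: 14:00-15:30, 17:15-17:45, 19:50-20:50.
Sven ∩ Dana: 14:25-17:45, 18:35-21:00.
Sven ∩ Dana ∩ Sam: 14:45-16:50, 20:15-20:50.
Sven ∩ Dana ∩ Sam ∩ Ulla: 14:45-16:50, 20:15-20:40.
Sven ∩ Dana ∩ Sam ∩ Ulla ∩ Yara: 14:45-16:25, 20:15-20:40.
Sven ∩ Dana ∩ Sam ∩ Ulla ∩ Yara ∩ Nikolai: 14:45-15:30, 20:15-20:40.
Those are the intersection windows.
The longest is 14:45-15:30 at 45 minutes.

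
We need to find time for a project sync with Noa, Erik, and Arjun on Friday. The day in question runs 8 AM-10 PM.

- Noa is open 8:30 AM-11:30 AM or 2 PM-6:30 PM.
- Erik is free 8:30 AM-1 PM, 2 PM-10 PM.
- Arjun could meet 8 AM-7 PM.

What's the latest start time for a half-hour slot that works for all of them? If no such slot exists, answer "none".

Noa ∩ Erik: 08:30-11:30, 14:00-18:30.
Noa ∩ Erik ∩ Arjun: 08:30-11:30, 14:00-18:30.
The last common window of at least 30 minutes is 14:00-18:30; a 30-minute meeting can start as late as 18:00 and still end by 18:30.

18:00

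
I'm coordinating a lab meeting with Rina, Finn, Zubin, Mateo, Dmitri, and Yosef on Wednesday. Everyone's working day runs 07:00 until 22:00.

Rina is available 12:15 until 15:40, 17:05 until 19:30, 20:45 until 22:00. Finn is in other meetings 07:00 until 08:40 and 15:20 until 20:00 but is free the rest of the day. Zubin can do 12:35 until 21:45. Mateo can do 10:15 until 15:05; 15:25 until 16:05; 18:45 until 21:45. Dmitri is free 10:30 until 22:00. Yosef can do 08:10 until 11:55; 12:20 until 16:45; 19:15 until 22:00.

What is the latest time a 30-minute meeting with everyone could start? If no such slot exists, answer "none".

Rina free: 12:15-15:40, 17:05-19:30, 20:45-22:00.
Finn free: 08:40-15:20, 20:00-22:00 (invert busy blocks within the working day).
Zubin free: 12:35-21:45.
Mateo free: 10:15-15:05, 15:25-16:05, 18:45-21:45.
Dmitri free: 10:30-22:00.
Yosef free: 08:10-11:55, 12:20-16:45, 19:15-22:00.
Rina ∩ Finn: 12:15-15:20, 20:45-22:00.
Rina ∩ Finn ∩ Zubin: 12:35-15:20, 20:45-21:45.
Rina ∩ Finn ∩ Zubin ∩ Mateo: 12:35-15:05, 20:45-21:45.
Rina ∩ Finn ∩ Zubin ∩ Mateo ∩ Dmitri: 12:35-15:05, 20:45-21:45.
Rina ∩ Finn ∩ Zubin ∩ Mateo ∩ Dmitri ∩ Yosef: 12:35-15:05, 20:45-21:45.
Those are the intersection windows.
The last common window of at least 30 minutes is 20:45-21:45; a 30-minute meeting can start as late as 21:15 and still end by 21:45.

21:15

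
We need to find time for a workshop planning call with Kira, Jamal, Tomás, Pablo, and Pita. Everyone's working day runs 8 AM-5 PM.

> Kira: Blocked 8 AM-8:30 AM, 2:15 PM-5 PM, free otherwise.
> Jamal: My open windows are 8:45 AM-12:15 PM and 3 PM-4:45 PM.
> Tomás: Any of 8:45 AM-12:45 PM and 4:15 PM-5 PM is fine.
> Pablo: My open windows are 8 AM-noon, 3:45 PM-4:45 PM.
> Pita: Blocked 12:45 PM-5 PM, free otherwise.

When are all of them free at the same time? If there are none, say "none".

08:45-12:00

Kira free: 08:30-14:15 (invert busy blocks within the working day).
Jamal free: 08:45-12:15, 15:00-16:45.
Tomás free: 08:45-12:45, 16:15-17:00.
Pablo free: 08:00-12:00, 15:45-16:45.
Pita free: 08:00-12:45 (invert busy blocks within the working day).
Kira ∩ Jamal: 08:45-12:15.
Kira ∩ Jamal ∩ Tomás: 08:45-12:15.
Kira ∩ Jamal ∩ Tomás ∩ Pablo: 08:45-12:00.
Kira ∩ Jamal ∩ Tomás ∩ Pablo ∩ Pita: 08:45-12:00.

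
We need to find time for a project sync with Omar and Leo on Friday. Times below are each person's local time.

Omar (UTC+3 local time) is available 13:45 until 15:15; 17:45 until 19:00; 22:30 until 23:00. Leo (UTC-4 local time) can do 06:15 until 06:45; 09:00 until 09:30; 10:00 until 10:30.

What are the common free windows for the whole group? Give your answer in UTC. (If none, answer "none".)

Omar in UTC: 10:45-12:15, 14:45-16:00, 19:30-20:00 (subtract 3h to convert from UTC+3).
Leo in UTC: 10:15-10:45, 13:00-13:30, 14:00-14:30 (add 4h to convert from UTC-4).
Omar ∩ Leo: ∅.
There is no time when everyone is free.

none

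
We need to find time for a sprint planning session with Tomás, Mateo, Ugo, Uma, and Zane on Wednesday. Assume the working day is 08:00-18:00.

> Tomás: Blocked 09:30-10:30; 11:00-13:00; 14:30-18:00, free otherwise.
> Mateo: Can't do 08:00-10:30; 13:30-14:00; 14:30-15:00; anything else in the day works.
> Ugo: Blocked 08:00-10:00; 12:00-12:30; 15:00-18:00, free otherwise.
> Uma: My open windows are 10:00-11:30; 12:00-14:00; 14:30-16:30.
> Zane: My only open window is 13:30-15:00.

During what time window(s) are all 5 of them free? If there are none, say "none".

none

Tomás free: 08:00-09:30, 10:30-11:00, 13:00-14:30 (invert busy blocks within the working day).
Mateo free: 10:30-13:30, 14:00-14:30, 15:00-18:00 (invert busy blocks within the working day).
Ugo free: 10:00-12:00, 12:30-15:00 (invert busy blocks within the working day).
Uma free: 10:00-11:30, 12:00-14:00, 14:30-16:30.
Zane free: 13:30-15:00.
Tomás ∩ Mateo: 10:30-11:00, 13:00-13:30, 14:00-14:30.
Tomás ∩ Mateo ∩ Ugo: 10:30-11:00, 13:00-13:30, 14:00-14:30.
Tomás ∩ Mateo ∩ Ugo ∩ Uma: 10:30-11:00, 13:00-13:30.
Tomás ∩ Mateo ∩ Ugo ∩ Uma ∩ Zane: ∅.
There is no time when everyone is free.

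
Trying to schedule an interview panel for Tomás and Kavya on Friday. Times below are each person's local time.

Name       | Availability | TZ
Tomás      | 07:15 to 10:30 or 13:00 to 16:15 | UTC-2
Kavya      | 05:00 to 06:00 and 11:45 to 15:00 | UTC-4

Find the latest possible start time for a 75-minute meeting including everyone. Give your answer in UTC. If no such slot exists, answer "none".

17:00

Tomás in UTC: 09:15-12:30, 15:00-18:15 (add 2h to convert from UTC-2).
Kavya in UTC: 09:00-10:00, 15:45-19:00 (add 4h to convert from UTC-4).
Tomás ∩ Kavya: 09:15-10:00, 15:45-18:15.
The last common window of at least 75 minutes is 15:45-18:15; a 75-minute meeting can start as late as 17:00 and still end by 18:15.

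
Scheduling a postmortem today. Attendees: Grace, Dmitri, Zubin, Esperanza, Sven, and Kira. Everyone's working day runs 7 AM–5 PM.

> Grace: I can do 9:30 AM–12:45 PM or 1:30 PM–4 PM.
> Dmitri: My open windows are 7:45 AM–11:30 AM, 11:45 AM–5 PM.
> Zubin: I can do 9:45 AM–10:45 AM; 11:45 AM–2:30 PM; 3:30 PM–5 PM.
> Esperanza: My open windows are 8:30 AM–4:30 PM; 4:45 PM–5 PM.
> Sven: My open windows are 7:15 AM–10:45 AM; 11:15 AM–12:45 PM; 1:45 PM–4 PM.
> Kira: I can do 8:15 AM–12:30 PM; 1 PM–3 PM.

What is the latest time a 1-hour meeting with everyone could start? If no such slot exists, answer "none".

Grace ∩ Dmitri: 09:30-11:30, 11:45-12:45, 13:30-16:00.
Grace ∩ Dmitri ∩ Zubin: 09:45-10:45, 11:45-12:45, 13:30-14:30, 15:30-16:00.
Grace ∩ Dmitri ∩ Zubin ∩ Esperanza: 09:45-10:45, 11:45-12:45, 13:30-14:30, 15:30-16:00.
Grace ∩ Dmitri ∩ Zubin ∩ Esperanza ∩ Sven: 09:45-10:45, 11:45-12:45, 13:45-14:30, 15:30-16:00.
Grace ∩ Dmitri ∩ Zubin ∩ Esperanza ∩ Sven ∩ Kira: 09:45-10:45, 11:45-12:30, 13:45-14:30.
So the common availability across everyone is 09:45-10:45, 11:45-12:30, 13:45-14:30.
The last common window of at least 60 minutes is 09:45-10:45; a 60-minute meeting can start as late as 09:45 and still end by 10:45.

09:45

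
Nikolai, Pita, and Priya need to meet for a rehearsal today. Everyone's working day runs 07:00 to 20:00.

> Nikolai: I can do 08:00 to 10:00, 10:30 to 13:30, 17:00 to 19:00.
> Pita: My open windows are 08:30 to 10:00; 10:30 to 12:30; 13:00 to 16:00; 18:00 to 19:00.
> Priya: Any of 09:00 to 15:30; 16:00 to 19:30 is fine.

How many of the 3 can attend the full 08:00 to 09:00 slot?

1

Nikolai can make the full 08:00-09:00 slot — that's 1.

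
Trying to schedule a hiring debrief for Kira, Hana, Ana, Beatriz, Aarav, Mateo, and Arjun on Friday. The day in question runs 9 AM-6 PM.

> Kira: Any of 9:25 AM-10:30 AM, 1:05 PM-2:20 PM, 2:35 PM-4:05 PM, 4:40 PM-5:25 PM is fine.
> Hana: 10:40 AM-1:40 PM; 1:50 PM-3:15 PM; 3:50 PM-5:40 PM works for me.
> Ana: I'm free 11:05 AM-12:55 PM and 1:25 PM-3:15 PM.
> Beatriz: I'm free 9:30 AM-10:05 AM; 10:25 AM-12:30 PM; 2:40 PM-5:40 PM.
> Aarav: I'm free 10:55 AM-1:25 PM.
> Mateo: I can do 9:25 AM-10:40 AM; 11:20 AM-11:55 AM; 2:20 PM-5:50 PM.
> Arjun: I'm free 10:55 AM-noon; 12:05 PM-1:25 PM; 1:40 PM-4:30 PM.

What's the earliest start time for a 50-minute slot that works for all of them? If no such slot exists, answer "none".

none

Kira ∩ Hana: 13:05-13:40, 13:50-14:20, 14:35-15:15, 15:50-16:05, 16:40-17:25.
Kira ∩ Hana ∩ Ana: 13:25-13:40, 13:50-14:20, 14:35-15:15.
Kira ∩ Hana ∩ Ana ∩ Beatriz: 14:40-15:15.
Kira ∩ Hana ∩ Ana ∩ Beatriz ∩ Aarav: ∅.
Kira ∩ Hana ∩ Ana ∩ Beatriz ∩ Aarav ∩ Mateo: ∅.
Kira ∩ Hana ∩ Ana ∩ Beatriz ∩ Aarav ∩ Mateo ∩ Arjun: ∅.
There is no time when everyone is free.
No common window is at least 50 minutes long.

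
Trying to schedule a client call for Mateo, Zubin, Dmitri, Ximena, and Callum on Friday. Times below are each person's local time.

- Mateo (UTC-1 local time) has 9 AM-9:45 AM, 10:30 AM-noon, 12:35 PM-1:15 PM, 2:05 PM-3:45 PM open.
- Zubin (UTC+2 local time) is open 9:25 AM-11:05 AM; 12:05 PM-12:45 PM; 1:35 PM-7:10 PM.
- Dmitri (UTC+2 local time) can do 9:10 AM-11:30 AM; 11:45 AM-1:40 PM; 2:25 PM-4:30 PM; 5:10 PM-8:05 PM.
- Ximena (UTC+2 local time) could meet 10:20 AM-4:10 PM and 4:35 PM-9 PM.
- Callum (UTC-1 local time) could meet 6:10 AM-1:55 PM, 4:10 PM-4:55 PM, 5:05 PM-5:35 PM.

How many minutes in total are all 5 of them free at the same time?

115

Mateo in UTC: 10:00-10:45, 11:30-13:00, 13:35-14:15, 15:05-16:45 (add 1h to convert from UTC-1).
Zubin in UTC: 07:25-09:05, 10:05-10:45, 11:35-17:10 (subtract 2h to convert from UTC+2).
Dmitri in UTC: 07:10-09:30, 09:45-11:40, 12:25-14:30, 15:10-18:05 (subtract 2h to convert from UTC+2).
Ximena in UTC: 08:20-14:10, 14:35-19:00 (subtract 2h to convert from UTC+2).
Callum in UTC: 07:10-14:55, 17:10-17:55, 18:05-18:35 (add 1h to convert from UTC-1).
Mateo ∩ Zubin: 10:05-10:45, 11:35-13:00, 13:35-14:15, 15:05-16:45.
Mateo ∩ Zubin ∩ Dmitri: 10:05-10:45, 11:35-11:40, 12:25-13:00, 13:35-14:15, 15:10-16:45.
Mateo ∩ Zubin ∩ Dmitri ∩ Ximena: 10:05-10:45, 11:35-11:40, 12:25-13:00, 13:35-14:10, 15:10-16:45.
Mateo ∩ Zubin ∩ Dmitri ∩ Ximena ∩ Callum: 10:05-10:45, 11:35-11:40, 12:25-13:00, 13:35-14:10.
Summing the common windows: 40 + 5 + 35 + 35 = 115 minutes.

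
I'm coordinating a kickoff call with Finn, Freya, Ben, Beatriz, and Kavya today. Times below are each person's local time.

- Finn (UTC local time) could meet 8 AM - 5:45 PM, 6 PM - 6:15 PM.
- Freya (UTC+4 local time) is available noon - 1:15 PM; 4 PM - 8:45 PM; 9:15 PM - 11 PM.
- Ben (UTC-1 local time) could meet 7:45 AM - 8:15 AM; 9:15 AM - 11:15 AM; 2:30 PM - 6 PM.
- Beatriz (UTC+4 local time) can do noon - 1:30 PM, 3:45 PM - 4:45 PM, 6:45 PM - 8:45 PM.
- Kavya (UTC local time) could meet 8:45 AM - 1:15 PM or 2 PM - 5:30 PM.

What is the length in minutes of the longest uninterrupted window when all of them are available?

75

Finn in UTC: 08:00-17:45, 18:00-18:15.
Freya in UTC: 08:00-09:15, 12:00-16:45, 17:15-19:00 (subtract 4h to convert from UTC+4).
Ben in UTC: 08:45-09:15, 10:15-12:15, 15:30-19:00 (add 1h to convert from UTC-1).
Beatriz in UTC: 08:00-09:30, 11:45-12:45, 14:45-16:45 (subtract 4h to convert from UTC+4).
Kavya in UTC: 08:45-13:15, 14:00-17:30.
Finn ∩ Freya: 08:00-09:15, 12:00-16:45, 17:15-17:45, 18:00-18:15.
Finn ∩ Freya ∩ Ben: 08:45-09:15, 12:00-12:15, 15:30-16:45, 17:15-17:45, 18:00-18:15.
Finn ∩ Freya ∩ Ben ∩ Beatriz: 08:45-09:15, 12:00-12:15, 15:30-16:45.
Finn ∩ Freya ∩ Ben ∩ Beatriz ∩ Kavya: 08:45-09:15, 12:00-12:15, 15:30-16:45.
So the common availability across everyone is 08:45-09:15, 12:00-12:15, 15:30-16:45.
The longest is 15:30-16:45 at 75 minutes.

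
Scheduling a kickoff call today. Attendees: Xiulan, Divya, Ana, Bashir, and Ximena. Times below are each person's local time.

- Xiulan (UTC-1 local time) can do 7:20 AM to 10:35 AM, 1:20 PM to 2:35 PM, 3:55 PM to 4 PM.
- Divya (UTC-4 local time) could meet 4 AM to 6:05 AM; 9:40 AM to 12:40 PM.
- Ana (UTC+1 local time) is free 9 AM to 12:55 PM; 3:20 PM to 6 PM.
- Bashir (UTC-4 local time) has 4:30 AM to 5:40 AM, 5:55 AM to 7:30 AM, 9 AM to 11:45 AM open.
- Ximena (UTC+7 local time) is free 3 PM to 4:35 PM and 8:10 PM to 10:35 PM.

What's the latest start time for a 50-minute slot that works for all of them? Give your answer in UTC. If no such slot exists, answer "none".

14:45

Xiulan in UTC: 08:20-11:35, 14:20-15:35, 16:55-17:00 (add 1h to convert from UTC-1).
Divya in UTC: 08:00-10:05, 13:40-16:40 (add 4h to convert from UTC-4).
Ana in UTC: 08:00-11:55, 14:20-17:00 (subtract 1h to convert from UTC+1).
Bashir in UTC: 08:30-09:40, 09:55-11:30, 13:00-15:45 (add 4h to convert from UTC-4).
Ximena in UTC: 08:00-09:35, 13:10-15:35 (subtract 7h to convert from UTC+7).
Xiulan ∩ Divya: 08:20-10:05, 14:20-15:35.
Xiulan ∩ Divya ∩ Ana: 08:20-10:05, 14:20-15:35.
Xiulan ∩ Divya ∩ Ana ∩ Bashir: 08:30-09:40, 09:55-10:05, 14:20-15:35.
Xiulan ∩ Divya ∩ Ana ∩ Bashir ∩ Ximena: 08:30-09:35, 14:20-15:35.
So the common availability across everyone is 08:30-09:35, 14:20-15:35.
The last common window of at least 50 minutes is 14:20-15:35; a 50-minute meeting can start as late as 14:45 and still end by 15:35.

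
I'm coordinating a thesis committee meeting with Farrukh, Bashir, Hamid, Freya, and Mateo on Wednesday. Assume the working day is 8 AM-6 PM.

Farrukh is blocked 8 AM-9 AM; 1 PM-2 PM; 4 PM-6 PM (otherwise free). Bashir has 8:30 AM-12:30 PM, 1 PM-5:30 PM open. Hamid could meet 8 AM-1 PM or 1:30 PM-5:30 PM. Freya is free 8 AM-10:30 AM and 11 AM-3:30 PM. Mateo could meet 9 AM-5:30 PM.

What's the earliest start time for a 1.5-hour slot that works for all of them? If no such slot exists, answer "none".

09:00

Farrukh free: 09:00-13:00, 14:00-16:00 (invert busy blocks within the working day).
Bashir free: 08:30-12:30, 13:00-17:30.
Hamid free: 08:00-13:00, 13:30-17:30.
Freya free: 08:00-10:30, 11:00-15:30.
Mateo free: 09:00-17:30.
Farrukh ∩ Bashir: 09:00-12:30, 14:00-16:00.
Farrukh ∩ Bashir ∩ Hamid: 09:00-12:30, 14:00-16:00.
Farrukh ∩ Bashir ∩ Hamid ∩ Freya: 09:00-10:30, 11:00-12:30, 14:00-15:30.
Farrukh ∩ Bashir ∩ Hamid ∩ Freya ∩ Mateo: 09:00-10:30, 11:00-12:30, 14:00-15:30.
The first common window of at least 90 minutes is 09:00-10:30, so the earliest start is 09:00.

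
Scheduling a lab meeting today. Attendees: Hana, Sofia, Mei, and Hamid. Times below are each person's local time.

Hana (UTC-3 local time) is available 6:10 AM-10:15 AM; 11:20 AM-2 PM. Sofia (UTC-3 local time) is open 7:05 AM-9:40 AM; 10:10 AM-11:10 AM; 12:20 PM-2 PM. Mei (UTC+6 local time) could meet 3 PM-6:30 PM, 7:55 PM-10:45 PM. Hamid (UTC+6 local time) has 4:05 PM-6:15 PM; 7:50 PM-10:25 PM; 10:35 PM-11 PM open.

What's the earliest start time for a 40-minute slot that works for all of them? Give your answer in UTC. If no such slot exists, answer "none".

Hana in UTC: 09:10-13:15, 14:20-17:00 (add 3h to convert from UTC-3).
Sofia in UTC: 10:05-12:40, 13:10-14:10, 15:20-17:00 (add 3h to convert from UTC-3).
Mei in UTC: 09:00-12:30, 13:55-16:45 (subtract 6h to convert from UTC+6).
Hamid in UTC: 10:05-12:15, 13:50-16:25, 16:35-17:00 (subtract 6h to convert from UTC+6).
Hana ∩ Sofia: 10:05-12:40, 13:10-13:15, 15:20-17:00.
Hana ∩ Sofia ∩ Mei: 10:05-12:30, 15:20-16:45.
Hana ∩ Sofia ∩ Mei ∩ Hamid: 10:05-12:15, 15:20-16:25, 16:35-16:45.
The first common window of at least 40 minutes is 10:05-12:15, so the earliest start is 10:05.

10:05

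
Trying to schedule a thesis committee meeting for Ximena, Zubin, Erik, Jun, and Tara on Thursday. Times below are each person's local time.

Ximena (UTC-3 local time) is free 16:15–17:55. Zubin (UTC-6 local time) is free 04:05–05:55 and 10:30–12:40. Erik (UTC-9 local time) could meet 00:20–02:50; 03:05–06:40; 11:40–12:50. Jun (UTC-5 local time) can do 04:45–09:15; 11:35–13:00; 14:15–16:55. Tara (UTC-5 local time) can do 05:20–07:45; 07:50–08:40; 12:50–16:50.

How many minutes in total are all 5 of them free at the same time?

0

Ximena in UTC: 19:15-20:55 (add 3h to convert from UTC-3).
Zubin in UTC: 10:05-11:55, 16:30-18:40 (add 6h to convert from UTC-6).
Erik in UTC: 09:20-11:50, 12:05-15:40, 20:40-21:50 (add 9h to convert from UTC-9).
Jun in UTC: 09:45-14:15, 16:35-18:00, 19:15-21:55 (add 5h to convert from UTC-5).
Tara in UTC: 10:20-12:45, 12:50-13:40, 17:50-21:50 (add 5h to convert from UTC-5).
Ximena ∩ Zubin: ∅.
Ximena ∩ Zubin ∩ Erik: ∅.
Ximena ∩ Zubin ∩ Erik ∩ Jun: ∅.
Ximena ∩ Zubin ∩ Erik ∩ Jun ∩ Tara: ∅.
There is no time when everyone is free.
There is no common window, so the total is 0 minutes.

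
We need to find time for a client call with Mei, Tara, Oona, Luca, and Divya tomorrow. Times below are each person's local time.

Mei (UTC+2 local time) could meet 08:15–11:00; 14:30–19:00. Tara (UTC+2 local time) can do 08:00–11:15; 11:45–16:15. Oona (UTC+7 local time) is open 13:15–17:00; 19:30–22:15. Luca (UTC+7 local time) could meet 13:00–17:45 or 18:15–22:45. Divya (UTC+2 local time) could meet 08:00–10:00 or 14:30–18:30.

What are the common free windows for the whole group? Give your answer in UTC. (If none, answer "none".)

06:15-08:00, 12:30-14:15

Mei in UTC: 06:15-09:00, 12:30-17:00 (subtract 2h to convert from UTC+2).
Tara in UTC: 06:00-09:15, 09:45-14:15 (subtract 2h to convert from UTC+2).
Oona in UTC: 06:15-10:00, 12:30-15:15 (subtract 7h to convert from UTC+7).
Luca in UTC: 06:00-10:45, 11:15-15:45 (subtract 7h to convert from UTC+7).
Divya in UTC: 06:00-08:00, 12:30-16:30 (subtract 2h to convert from UTC+2).
Mei ∩ Tara: 06:15-09:00, 12:30-14:15.
Mei ∩ Tara ∩ Oona: 06:15-09:00, 12:30-14:15.
Mei ∩ Tara ∩ Oona ∩ Luca: 06:15-09:00, 12:30-14:15.
Mei ∩ Tara ∩ Oona ∩ Luca ∩ Divya: 06:15-08:00, 12:30-14:15.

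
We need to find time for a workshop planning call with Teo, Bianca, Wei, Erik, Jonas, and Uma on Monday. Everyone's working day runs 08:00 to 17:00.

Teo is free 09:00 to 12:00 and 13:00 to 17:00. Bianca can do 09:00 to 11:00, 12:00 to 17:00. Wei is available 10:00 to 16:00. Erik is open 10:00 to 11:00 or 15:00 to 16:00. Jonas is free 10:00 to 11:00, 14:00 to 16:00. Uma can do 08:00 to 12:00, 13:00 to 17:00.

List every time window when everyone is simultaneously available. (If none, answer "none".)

Teo ∩ Bianca: 09:00-11:00, 13:00-17:00.
Teo ∩ Bianca ∩ Wei: 10:00-11:00, 13:00-16:00.
Teo ∩ Bianca ∩ Wei ∩ Erik: 10:00-11:00, 15:00-16:00.
Teo ∩ Bianca ∩ Wei ∩ Erik ∩ Jonas: 10:00-11:00, 15:00-16:00.
Teo ∩ Bianca ∩ Wei ∩ Erik ∩ Jonas ∩ Uma: 10:00-11:00, 15:00-16:00.

10:00-11:00, 15:00-16:00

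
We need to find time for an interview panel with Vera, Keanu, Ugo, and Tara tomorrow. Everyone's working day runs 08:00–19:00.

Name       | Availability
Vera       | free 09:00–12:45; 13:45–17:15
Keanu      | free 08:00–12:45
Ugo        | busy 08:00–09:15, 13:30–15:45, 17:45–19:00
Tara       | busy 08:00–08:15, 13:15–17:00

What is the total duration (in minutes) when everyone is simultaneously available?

Vera free: 09:00-12:45, 13:45-17:15.
Keanu free: 08:00-12:45.
Ugo free: 09:15-13:30, 15:45-17:45 (invert busy blocks within the working day).
Tara free: 08:15-13:15, 17:00-19:00 (invert busy blocks within the working day).
Vera ∩ Keanu: 09:00-12:45.
Vera ∩ Keanu ∩ Ugo: 09:15-12:45.
Vera ∩ Keanu ∩ Ugo ∩ Tara: 09:15-12:45.
Those are the intersection windows.
That's a single block of 210 minutes.

210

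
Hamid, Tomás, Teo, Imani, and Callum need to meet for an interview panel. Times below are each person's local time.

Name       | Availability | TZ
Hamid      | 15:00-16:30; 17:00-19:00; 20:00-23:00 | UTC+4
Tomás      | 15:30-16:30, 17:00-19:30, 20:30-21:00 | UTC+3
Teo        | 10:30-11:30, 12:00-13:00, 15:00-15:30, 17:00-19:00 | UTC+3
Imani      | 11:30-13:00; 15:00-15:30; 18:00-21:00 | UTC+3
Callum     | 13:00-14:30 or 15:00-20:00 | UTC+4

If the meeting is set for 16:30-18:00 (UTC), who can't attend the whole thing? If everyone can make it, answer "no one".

Callum, Teo, Tomás

Hamid in UTC: 11:00-12:30, 13:00-15:00, 16:00-19:00 (subtract 4h to convert from UTC+4).
Tomás in UTC: 12:30-13:30, 14:00-16:30, 17:30-18:00 (subtract 3h to convert from UTC+3).
Teo in UTC: 07:30-08:30, 09:00-10:00, 12:00-12:30, 14:00-16:00 (subtract 3h to convert from UTC+3).
Imani in UTC: 08:30-10:00, 12:00-12:30, 15:00-18:00 (subtract 3h to convert from UTC+3).
Callum in UTC: 09:00-10:30, 11:00-16:00 (subtract 4h to convert from UTC+4).
Hamid: free for 16:30-18:00. Tomás: not fully free for 16:30-18:00. Teo: not fully free for 16:30-18:00. Imani: free for 16:30-18:00. Callum: not fully free for 16:30-18:00.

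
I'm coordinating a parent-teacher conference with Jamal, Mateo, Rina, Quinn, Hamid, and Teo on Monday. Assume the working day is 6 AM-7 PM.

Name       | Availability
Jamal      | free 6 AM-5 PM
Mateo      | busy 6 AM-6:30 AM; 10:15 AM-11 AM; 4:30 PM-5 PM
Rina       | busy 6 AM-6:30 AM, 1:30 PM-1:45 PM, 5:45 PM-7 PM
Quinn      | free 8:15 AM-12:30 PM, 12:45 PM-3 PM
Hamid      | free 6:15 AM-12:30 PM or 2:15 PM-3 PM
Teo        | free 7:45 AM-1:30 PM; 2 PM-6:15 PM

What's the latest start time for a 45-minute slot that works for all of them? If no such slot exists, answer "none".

14:15

Jamal free: 06:00-17:00.
Mateo free: 06:30-10:15, 11:00-16:30, 17:00-19:00 (invert busy blocks within the working day).
Rina free: 06:30-13:30, 13:45-17:45 (invert busy blocks within the working day).
Quinn free: 08:15-12:30, 12:45-15:00.
Hamid free: 06:15-12:30, 14:15-15:00.
Teo free: 07:45-13:30, 14:00-18:15.
Jamal ∩ Mateo: 06:30-10:15, 11:00-16:30.
Jamal ∩ Mateo ∩ Rina: 06:30-10:15, 11:00-13:30, 13:45-16:30.
Jamal ∩ Mateo ∩ Rina ∩ Quinn: 08:15-10:15, 11:00-12:30, 12:45-13:30, 13:45-15:00.
Jamal ∩ Mateo ∩ Rina ∩ Quinn ∩ Hamid: 08:15-10:15, 11:00-12:30, 14:15-15:00.
Jamal ∩ Mateo ∩ Rina ∩ Quinn ∩ Hamid ∩ Teo: 08:15-10:15, 11:00-12:30, 14:15-15:00.
So the common availability across everyone is 08:15-10:15, 11:00-12:30, 14:15-15:00.
The last common window of at least 45 minutes is 14:15-15:00; a 45-minute meeting can start as late as 14:15 and still end by 15:00.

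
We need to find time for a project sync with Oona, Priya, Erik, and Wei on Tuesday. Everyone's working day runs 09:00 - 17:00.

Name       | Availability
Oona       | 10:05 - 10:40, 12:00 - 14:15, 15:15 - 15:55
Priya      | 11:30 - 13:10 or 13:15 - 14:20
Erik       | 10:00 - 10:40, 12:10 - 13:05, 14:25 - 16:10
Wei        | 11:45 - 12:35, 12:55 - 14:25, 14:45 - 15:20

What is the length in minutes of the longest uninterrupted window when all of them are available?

Oona ∩ Priya: 12:00-13:10, 13:15-14:15.
Oona ∩ Priya ∩ Erik: 12:10-13:05.
Oona ∩ Priya ∩ Erik ∩ Wei: 12:10-12:35, 12:55-13:05.
The longest is 12:10-12:35 at 25 minutes.

25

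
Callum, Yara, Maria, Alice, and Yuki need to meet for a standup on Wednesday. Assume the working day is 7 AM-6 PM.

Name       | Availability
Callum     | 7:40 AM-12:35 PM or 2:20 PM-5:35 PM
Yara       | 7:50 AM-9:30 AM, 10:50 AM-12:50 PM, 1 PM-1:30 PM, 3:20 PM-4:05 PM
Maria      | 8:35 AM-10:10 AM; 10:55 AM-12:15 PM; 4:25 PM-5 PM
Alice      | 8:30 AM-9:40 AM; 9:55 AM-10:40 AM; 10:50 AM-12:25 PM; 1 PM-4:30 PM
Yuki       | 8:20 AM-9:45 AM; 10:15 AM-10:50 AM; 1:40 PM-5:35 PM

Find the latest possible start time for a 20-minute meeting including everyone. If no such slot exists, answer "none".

Callum ∩ Yara: 07:50-09:30, 10:50-12:35, 15:20-16:05.
Callum ∩ Yara ∩ Maria: 08:35-09:30, 10:55-12:15.
Callum ∩ Yara ∩ Maria ∩ Alice: 08:35-09:30, 10:55-12:15.
Callum ∩ Yara ∩ Maria ∩ Alice ∩ Yuki: 08:35-09:30.
So the common availability across everyone is 08:35-09:30.
The last common window of at least 20 minutes is 08:35-09:30; a 20-minute meeting can start as late as 09:10 and still end by 09:30.

09:10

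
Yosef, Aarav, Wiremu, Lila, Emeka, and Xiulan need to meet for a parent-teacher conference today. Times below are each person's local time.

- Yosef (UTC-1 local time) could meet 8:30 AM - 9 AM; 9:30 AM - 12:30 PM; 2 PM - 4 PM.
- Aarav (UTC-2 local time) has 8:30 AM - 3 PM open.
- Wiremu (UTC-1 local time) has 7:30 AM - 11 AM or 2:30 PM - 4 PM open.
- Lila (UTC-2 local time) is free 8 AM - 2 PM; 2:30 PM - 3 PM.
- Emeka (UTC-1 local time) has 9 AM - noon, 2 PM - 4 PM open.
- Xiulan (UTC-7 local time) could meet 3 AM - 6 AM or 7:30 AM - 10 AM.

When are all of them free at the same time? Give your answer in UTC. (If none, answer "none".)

10:30-12:00, 15:30-16:00, 16:30-17:00

Yosef in UTC: 09:30-10:00, 10:30-13:30, 15:00-17:00 (add 1h to convert from UTC-1).
Aarav in UTC: 10:30-17:00 (add 2h to convert from UTC-2).
Wiremu in UTC: 08:30-12:00, 15:30-17:00 (add 1h to convert from UTC-1).
Lila in UTC: 10:00-16:00, 16:30-17:00 (add 2h to convert from UTC-2).
Emeka in UTC: 10:00-13:00, 15:00-17:00 (add 1h to convert from UTC-1).
Xiulan in UTC: 10:00-13:00, 14:30-17:00 (add 7h to convert from UTC-7).
Yosef ∩ Aarav: 10:30-13:30, 15:00-17:00.
Yosef ∩ Aarav ∩ Wiremu: 10:30-12:00, 15:30-17:00.
Yosef ∩ Aarav ∩ Wiremu ∩ Lila: 10:30-12:00, 15:30-16:00, 16:30-17:00.
Yosef ∩ Aarav ∩ Wiremu ∩ Lila ∩ Emeka: 10:30-12:00, 15:30-16:00, 16:30-17:00.
Yosef ∩ Aarav ∩ Wiremu ∩ Lila ∩ Emeka ∩ Xiulan: 10:30-12:00, 15:30-16:00, 16:30-17:00.
Those are the intersection windows.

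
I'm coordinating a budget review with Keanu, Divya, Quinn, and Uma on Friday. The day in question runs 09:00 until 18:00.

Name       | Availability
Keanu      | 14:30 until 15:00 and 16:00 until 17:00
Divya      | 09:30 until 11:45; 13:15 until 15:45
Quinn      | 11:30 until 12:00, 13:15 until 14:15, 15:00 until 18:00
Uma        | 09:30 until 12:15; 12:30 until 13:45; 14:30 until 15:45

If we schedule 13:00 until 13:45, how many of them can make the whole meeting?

Uma can make the full 13:00-13:45 slot — that's 1.

1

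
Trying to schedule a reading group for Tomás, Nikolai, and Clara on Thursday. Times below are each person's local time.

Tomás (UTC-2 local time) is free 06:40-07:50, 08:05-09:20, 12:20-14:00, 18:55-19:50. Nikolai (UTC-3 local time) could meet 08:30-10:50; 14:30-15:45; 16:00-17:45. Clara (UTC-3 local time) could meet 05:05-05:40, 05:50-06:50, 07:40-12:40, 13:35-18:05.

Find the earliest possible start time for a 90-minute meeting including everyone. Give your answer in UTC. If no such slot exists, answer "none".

none

Tomás in UTC: 08:40-09:50, 10:05-11:20, 14:20-16:00, 20:55-21:50 (add 2h to convert from UTC-2).
Nikolai in UTC: 11:30-13:50, 17:30-18:45, 19:00-20:45 (add 3h to convert from UTC-3).
Clara in UTC: 08:05-08:40, 08:50-09:50, 10:40-15:40, 16:35-21:05 (add 3h to convert from UTC-3).
Tomás ∩ Nikolai: ∅.
Tomás ∩ Nikolai ∩ Clara: ∅.
There is no time when everyone is free.
No common window is at least 90 minutes long.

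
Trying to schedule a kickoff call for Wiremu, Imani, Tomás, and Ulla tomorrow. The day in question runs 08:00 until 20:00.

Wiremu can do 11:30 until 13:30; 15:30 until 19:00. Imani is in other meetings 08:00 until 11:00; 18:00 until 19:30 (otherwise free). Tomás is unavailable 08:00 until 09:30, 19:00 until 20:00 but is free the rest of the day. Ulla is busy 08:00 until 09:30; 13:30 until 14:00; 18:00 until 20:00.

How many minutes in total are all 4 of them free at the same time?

Wiremu free: 11:30-13:30, 15:30-19:00.
Imani free: 11:00-18:00, 19:30-20:00 (invert busy blocks within the working day).
Tomás free: 09:30-19:00 (invert busy blocks within the working day).
Ulla free: 09:30-13:30, 14:00-18:00 (invert busy blocks within the working day).
Wiremu ∩ Imani: 11:30-13:30, 15:30-18:00.
Wiremu ∩ Imani ∩ Tomás: 11:30-13:30, 15:30-18:00.
Wiremu ∩ Imani ∩ Tomás ∩ Ulla: 11:30-13:30, 15:30-18:00.
Summing the common windows: 120 + 150 = 270 minutes.

270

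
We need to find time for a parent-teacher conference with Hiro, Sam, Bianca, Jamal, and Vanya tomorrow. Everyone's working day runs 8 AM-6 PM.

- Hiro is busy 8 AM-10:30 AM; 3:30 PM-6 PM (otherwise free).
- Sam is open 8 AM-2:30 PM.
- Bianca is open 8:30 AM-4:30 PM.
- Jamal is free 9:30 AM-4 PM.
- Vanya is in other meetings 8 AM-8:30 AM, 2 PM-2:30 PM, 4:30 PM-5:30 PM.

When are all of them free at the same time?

10:30-14:00

Hiro free: 10:30-15:30 (invert busy blocks within the working day).
Sam free: 08:00-14:30.
Bianca free: 08:30-16:30.
Jamal free: 09:30-16:00.
Vanya free: 08:30-14:00, 14:30-16:30, 17:30-18:00 (invert busy blocks within the working day).
Hiro ∩ Sam: 10:30-14:30.
Hiro ∩ Sam ∩ Bianca: 10:30-14:30.
Hiro ∩ Sam ∩ Bianca ∩ Jamal: 10:30-14:30.
Hiro ∩ Sam ∩ Bianca ∩ Jamal ∩ Vanya: 10:30-14:00.
So the common availability across everyone is 10:30-14:00.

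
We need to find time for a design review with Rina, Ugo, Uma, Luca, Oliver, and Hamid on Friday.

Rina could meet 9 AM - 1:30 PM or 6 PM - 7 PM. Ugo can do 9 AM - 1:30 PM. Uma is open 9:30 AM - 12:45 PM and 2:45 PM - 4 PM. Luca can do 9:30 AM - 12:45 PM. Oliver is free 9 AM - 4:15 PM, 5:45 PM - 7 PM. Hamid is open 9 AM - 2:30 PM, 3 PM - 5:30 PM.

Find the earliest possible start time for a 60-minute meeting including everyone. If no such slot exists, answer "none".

Rina ∩ Ugo: 09:00-13:30.
Rina ∩ Ugo ∩ Uma: 09:30-12:45.
Rina ∩ Ugo ∩ Uma ∩ Luca: 09:30-12:45.
Rina ∩ Ugo ∩ Uma ∩ Luca ∩ Oliver: 09:30-12:45.
Rina ∩ Ugo ∩ Uma ∩ Luca ∩ Oliver ∩ Hamid: 09:30-12:45.
The first common window of at least 60 minutes is 09:30-12:45, so the earliest start is 09:30.

09:30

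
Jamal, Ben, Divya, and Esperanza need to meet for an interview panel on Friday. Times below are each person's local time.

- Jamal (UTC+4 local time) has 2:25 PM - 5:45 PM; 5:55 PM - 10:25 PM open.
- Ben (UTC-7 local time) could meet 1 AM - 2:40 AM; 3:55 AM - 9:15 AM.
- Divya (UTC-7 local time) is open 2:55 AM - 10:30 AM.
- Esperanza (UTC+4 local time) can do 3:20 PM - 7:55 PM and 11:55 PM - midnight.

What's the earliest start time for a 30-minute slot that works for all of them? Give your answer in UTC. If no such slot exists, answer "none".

Jamal in UTC: 10:25-13:45, 13:55-18:25 (subtract 4h to convert from UTC+4).
Ben in UTC: 08:00-09:40, 10:55-16:15 (add 7h to convert from UTC-7).
Divya in UTC: 09:55-17:30 (add 7h to convert from UTC-7).
Esperanza in UTC: 11:20-15:55, 19:55-20:00 (subtract 4h to convert from UTC+4).
Jamal ∩ Ben: 10:55-13:45, 13:55-16:15.
Jamal ∩ Ben ∩ Divya: 10:55-13:45, 13:55-16:15.
Jamal ∩ Ben ∩ Divya ∩ Esperanza: 11:20-13:45, 13:55-15:55.
The first common window of at least 30 minutes is 11:20-13:45, so the earliest start is 11:20.

11:20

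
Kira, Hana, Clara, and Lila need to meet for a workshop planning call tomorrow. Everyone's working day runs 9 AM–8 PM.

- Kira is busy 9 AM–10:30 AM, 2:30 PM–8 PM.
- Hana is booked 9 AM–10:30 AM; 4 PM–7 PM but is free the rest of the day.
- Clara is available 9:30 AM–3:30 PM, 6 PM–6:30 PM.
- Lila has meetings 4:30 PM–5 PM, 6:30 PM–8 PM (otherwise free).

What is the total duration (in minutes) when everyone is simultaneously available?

Kira free: 10:30-14:30 (invert busy blocks within the working day).
Hana free: 10:30-16:00, 19:00-20:00 (invert busy blocks within the working day).
Clara free: 09:30-15:30, 18:00-18:30.
Lila free: 09:00-16:30, 17:00-18:30 (invert busy blocks within the working day).
Kira ∩ Hana: 10:30-14:30.
Kira ∩ Hana ∩ Clara: 10:30-14:30.
Kira ∩ Hana ∩ Clara ∩ Lila: 10:30-14:30.
That's a single block of 240 minutes.

240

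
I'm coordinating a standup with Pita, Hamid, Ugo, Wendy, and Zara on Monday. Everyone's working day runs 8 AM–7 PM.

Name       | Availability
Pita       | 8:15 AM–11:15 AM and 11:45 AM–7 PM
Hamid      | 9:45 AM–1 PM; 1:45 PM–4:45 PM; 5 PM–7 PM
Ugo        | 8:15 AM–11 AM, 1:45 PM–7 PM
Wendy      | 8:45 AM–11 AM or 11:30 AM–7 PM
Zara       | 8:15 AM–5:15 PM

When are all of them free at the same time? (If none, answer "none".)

09:45-11:00, 13:45-16:45, 17:00-17:15

Pita ∩ Hamid: 09:45-11:15, 11:45-13:00, 13:45-16:45, 17:00-19:00.
Pita ∩ Hamid ∩ Ugo: 09:45-11:00, 13:45-16:45, 17:00-19:00.
Pita ∩ Hamid ∩ Ugo ∩ Wendy: 09:45-11:00, 13:45-16:45, 17:00-19:00.
Pita ∩ Hamid ∩ Ugo ∩ Wendy ∩ Zara: 09:45-11:00, 13:45-16:45, 17:00-17:15.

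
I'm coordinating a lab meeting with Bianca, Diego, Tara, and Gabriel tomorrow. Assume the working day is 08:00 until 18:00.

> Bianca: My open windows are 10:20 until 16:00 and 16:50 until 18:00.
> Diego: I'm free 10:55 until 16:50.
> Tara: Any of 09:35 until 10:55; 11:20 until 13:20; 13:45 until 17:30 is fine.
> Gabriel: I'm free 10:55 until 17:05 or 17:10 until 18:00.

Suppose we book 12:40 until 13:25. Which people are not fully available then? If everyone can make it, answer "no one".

Tara

Bianca: free for 12:40-13:25. Diego: free for 12:40-13:25. Tara: not fully free for 12:40-13:25. Gabriel: free for 12:40-13:25.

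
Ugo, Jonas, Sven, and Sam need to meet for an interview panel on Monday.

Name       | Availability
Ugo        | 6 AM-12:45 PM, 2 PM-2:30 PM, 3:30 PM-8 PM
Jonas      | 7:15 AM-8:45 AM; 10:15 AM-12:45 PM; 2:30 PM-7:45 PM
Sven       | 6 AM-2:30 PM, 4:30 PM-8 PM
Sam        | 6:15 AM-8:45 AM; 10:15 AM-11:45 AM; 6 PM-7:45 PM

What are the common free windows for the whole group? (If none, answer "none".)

Ugo ∩ Jonas: 07:15-08:45, 10:15-12:45, 15:30-19:45.
Ugo ∩ Jonas ∩ Sven: 07:15-08:45, 10:15-12:45, 16:30-19:45.
Ugo ∩ Jonas ∩ Sven ∩ Sam: 07:15-08:45, 10:15-11:45, 18:00-19:45.
Those are the intersection windows.

07:15-08:45, 10:15-11:45, 18:00-19:45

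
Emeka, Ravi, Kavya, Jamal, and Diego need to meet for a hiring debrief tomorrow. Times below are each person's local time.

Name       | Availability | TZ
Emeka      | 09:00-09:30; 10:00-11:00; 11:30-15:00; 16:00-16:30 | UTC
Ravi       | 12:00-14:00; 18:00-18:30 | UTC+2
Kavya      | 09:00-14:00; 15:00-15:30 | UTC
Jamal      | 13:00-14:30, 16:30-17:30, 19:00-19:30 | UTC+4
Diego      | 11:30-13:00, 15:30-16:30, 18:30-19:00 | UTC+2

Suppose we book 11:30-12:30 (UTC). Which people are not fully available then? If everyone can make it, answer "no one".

Emeka in UTC: 09:00-09:30, 10:00-11:00, 11:30-15:00, 16:00-16:30.
Ravi in UTC: 10:00-12:00, 16:00-16:30 (subtract 2h to convert from UTC+2).
Kavya in UTC: 09:00-14:00, 15:00-15:30.
Jamal in UTC: 09:00-10:30, 12:30-13:30, 15:00-15:30 (subtract 4h to convert from UTC+4).
Diego in UTC: 09:30-11:00, 13:30-14:30, 16:30-17:00 (subtract 2h to convert from UTC+2).
Emeka: free for 11:30-12:30. Ravi: not fully free for 11:30-12:30. Kavya: free for 11:30-12:30. Jamal: not fully free for 11:30-12:30. Diego: not fully free for 11:30-12:30.

Diego, Jamal, Ravi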